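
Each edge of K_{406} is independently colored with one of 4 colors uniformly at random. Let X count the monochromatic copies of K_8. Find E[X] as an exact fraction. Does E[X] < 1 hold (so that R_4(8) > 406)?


E[X] = C(406, 8) · 4^{1 − 28} = 17082453897995850 · 4^{−27} = 17082453897995850/18014398509481984.
As a reduced fraction: E[X] = 8541226948997925/9007199254740992 ≈ 0.948.
Is E[X] < 1? YES.
Since E[X] < 1, there exists a 4-coloring of K_{406} with no monochromatic K_8; hence R_4(8) > 406.

E[X] = 8541226948997925/9007199254740992 ≈ 0.948; E[X] < 1, so R_4(8) > 406.


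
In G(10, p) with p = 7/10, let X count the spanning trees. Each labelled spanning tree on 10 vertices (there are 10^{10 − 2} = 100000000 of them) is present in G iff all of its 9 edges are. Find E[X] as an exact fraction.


K_10 has 10^{10 − 2} = 100000000 labelled spanning trees.
For each such spanning tree H, let X_H = 1 if all 9 edges of H are present in G. Then P[X_H = 1] = p^{9} = (7/10)^{9} = 40353607/1000000000.
Summing the indicators: E[X] = Σ_H E[X_H] = 100000000 · p^{9} = 100000000 · 40353607/1000000000 = 40353607/10.
Numerically: E[X] ≈ 4.0354e+06.

E[X] = 100000000 · (7/10)^{9} = 40353607/10 ≈ 4.0354e+06.


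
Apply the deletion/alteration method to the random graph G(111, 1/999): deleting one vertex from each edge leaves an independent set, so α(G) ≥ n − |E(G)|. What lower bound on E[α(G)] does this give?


E[|E(G)|] = C(111, 2)·p = 6105 · (1/999) = 55/9.
E[α(G)] ≥ n − E[|E(G)|] = 111 − 55/9 = 944/9.
Numerically: ≈ 104.88889.
(This is only a lower bound; the true E[α(G)] may be larger.)

E[α(G)] ≥ 944/9 ≈ 104.88889.


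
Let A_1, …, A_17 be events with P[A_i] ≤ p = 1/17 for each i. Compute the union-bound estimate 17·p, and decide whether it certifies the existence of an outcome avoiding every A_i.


Union bound: P[∪_{i=1}^{17} A_i] ≤ Σ_i P[A_i] ≤ 17·p = 17·(1/17) = 1.
Numerically: 1 ≈ 1.00000.
Is 1 < 1? NO.
Since the bound 1 is ≥ 1, the union bound is uninformative here; it does NOT by itself certify existence.

17·p = 1 ≈ 1.00000; existence NOT certified by the union bound.


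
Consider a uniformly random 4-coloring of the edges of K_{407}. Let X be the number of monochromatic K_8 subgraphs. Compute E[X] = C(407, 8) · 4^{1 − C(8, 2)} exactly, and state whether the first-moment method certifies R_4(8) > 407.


E[X] = C(407, 8) · 4^{1 − 28} = 17424959239309050 · 4^{−27} = 17424959239309050/18014398509481984.
As a reduced fraction: E[X] = 8712479619654525/9007199254740992 ≈ 0.96728.
Is E[X] < 1? YES.
Since E[X] < 1, there exists a 4-coloring of K_{407} with no monochromatic K_8; hence R_4(8) > 407.

E[X] = 8712479619654525/9007199254740992 ≈ 0.96728; E[X] < 1, so R_4(8) > 407.


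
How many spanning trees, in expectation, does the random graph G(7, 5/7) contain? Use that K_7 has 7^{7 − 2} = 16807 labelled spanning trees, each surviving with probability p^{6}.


K_7 has 7^{7 − 2} = 16807 labelled spanning trees.
For each such spanning tree H, let X_H = 1 if all 6 edges of H are present in G. Then P[X_H = 1] = p^{6} = (5/7)^{6} = 15625/117649.
Summing the indicators: E[X] = Σ_H E[X_H] = 16807 · p^{6} = 16807 · 15625/117649 = 15625/7.
Numerically: E[X] ≈ 2232.

E[X] = 16807 · (5/7)^{6} = 15625/7 ≈ 2232.


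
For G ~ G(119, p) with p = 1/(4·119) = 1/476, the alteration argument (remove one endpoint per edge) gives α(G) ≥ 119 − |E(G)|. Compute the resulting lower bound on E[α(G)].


E[|E(G)|] = C(119, 2)·p = 7021 · (1/476) = 59/4.
E[α(G)] ≥ n − E[|E(G)|] = 119 − 59/4 = 417/4.
Numerically: ≈ 104.2500.
(This is only a lower bound; the true E[α(G)] may be larger.)

E[α(G)] ≥ 417/4 ≈ 104.2500.


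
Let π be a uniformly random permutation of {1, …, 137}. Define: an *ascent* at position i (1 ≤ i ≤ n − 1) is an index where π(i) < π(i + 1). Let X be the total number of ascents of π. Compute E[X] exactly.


Write X = Σ X_I over i = 1, …, 136, with X_I the indicator of one ascent.
There are 136 indicators.
For each fixed i, the pair (π(i), π(i+1)) is a uniformly random ordered pair of distinct values from {1, …, 137}; by symmetry P[π(i) < π(i+1)] = 1/2.
By linearity: E[X] = 136 · (1/2) = (137 − 1) · (1/2) = 68 ≈ 68.000000.

E[X] = 68 = 68.000000.


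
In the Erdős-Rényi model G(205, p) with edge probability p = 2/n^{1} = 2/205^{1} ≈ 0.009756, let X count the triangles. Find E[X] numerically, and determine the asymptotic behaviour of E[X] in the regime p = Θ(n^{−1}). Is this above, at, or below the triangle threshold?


Number of potential triangles: C(205, 3) = 1414910.
Each occurs with probability p³ ≈ (0.009756)³ ≈ 9.285994e-07.
By linearity: E[X] = C(205, 3)·p³ ≈ 1414910 · 9.285994e-07 ≈ 1.3139.
Here α = 1, so p = 2/n is exactly at the triangle threshold p ~ 1/n. Asymptotically E[X] → c³/6 = 2³/6 = 4/3 ≈ 1.3333, a bounded constant. In this regime the triangle count is asymptotically Poisson(c³/6).

E[X] ≈ 1.3139; in regime p = Θ(1/n^{1}) E[X] stays bounded (at the triangle threshold p ~ 1/n).


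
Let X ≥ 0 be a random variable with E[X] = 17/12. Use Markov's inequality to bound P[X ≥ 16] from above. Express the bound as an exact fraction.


μ = E[X] = 17/12, a = 16.
Markov: P[X ≥ 16] ≤ μ/a = (17/12)/16 = 17/192.
Numerically: ≈ 0.0885.
(Since a = 16 > μ = 1.4167, the bound 17/192 is < 1 and informative.)

P[X ≥ 16] ≤ 17/192 ≈ 0.0885.


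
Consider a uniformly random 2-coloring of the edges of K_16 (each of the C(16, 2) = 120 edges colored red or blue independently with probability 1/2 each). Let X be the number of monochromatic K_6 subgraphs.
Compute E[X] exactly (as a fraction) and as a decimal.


Let X = Σ_S X_S over the C(16, 6) = 8008 subsets S of size 6, where X_S = 1 if the K_6 on S is monochromatic.
For a fixed S, the K_6 on S has C(6, 2) = 15 edges. P[all 15 edges red] = (1/2)^15, and likewise for blue, so P[monochromatic] = 2·(1/2)^15 = 2^{1 − 15} = 1/16384.
Summing: E[X] = C(16, 6) · 2^{1 − 15} = 8008 · 1/16384 = 1001/2048.
Numerically: E[X] ≈ 0.48877.

E[X] = C(16,6)·2^(1−C(6,2)) = 1001/2048 ≈ 0.48877.


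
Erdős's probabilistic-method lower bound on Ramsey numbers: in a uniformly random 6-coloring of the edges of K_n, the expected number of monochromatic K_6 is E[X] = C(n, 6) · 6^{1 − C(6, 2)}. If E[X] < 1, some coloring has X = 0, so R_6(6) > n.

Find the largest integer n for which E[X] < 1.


We need C(n, 6) · 6^{1 − 15} < 1, i.e. C(n, 6) < 6^{15 − 1} = 78364164096.
Check values of n near the boundary:
  n = 195: C(195, 6) = 70656049360; 70656049360 < 78364164096? YES
  n = 196: C(196, 6) = 72887293024; 72887293024 < 78364164096? YES
  n = 197: C(197, 6) = 75176946208; 75176946208 < 78364164096? YES
  n = 198: C(198, 6) = 77526225777; 77526225777 < 78364164096? YES
  n = 199: C(199, 6) = 79936367511; 79936367511 < 78364164096? NO
  n = 200: C(200, 6) = 82408626300; 82408626300 < 78364164096? NO
The largest n with C(n, 6) < 78364164096 is n = 198 (where E[X] = 25842075259/26121388032 ≈ 0.9893). Hence R_6(6) > 198, i.e. R_6(6) ≥ 199.

Largest n = 198; hence R_6(6) > 198.


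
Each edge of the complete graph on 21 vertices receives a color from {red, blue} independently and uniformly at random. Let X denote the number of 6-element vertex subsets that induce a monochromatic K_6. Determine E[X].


Let X = Σ_S X_S over the C(21, 6) = 54264 subsets S of size 6, where X_S = 1 if the K_6 on S is monochromatic.
For a fixed S, the K_6 on S has C(6, 2) = 15 edges. P[all 15 edges red] = (1/2)^15, and likewise for blue, so P[monochromatic] = 2·(1/2)^15 = 2^{1 − 15} = 1/16384.
By linearity: E[X] = C(21, 6) · 2^{1 − 15} = 54264 · 1/16384 = 6783/2048.
Numerically: E[X] ≈ 3.3120.

E[X] = C(21,6)·2^(1−C(6,2)) = 6783/2048 ≈ 3.3120.


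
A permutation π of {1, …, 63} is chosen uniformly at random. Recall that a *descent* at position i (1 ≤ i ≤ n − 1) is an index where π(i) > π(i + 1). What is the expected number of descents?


Write X = Σ X_I over i = 1, …, 62, with X_I the indicator of one descent.
There are 62 indicators.
For each fixed i, the pair (π(i), π(i+1)) is a uniformly random ordered pair of distinct values from {1, …, 63}; by symmetry P[π(i) > π(i+1)] = 1/2.
By linearity: E[X] = 62 · (1/2) = (63 − 1) · (1/2) = 31 ≈ 31.0000.

E[X] = 31 = 31.0000.


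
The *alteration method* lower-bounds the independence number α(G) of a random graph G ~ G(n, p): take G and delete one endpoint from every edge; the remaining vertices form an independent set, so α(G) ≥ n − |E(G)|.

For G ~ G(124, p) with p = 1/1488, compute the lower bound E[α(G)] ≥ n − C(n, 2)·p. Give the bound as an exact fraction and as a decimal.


E[|E(G)|] = C(124, 2)·p = 7626 · (1/1488) = 41/8.
E[α(G)] ≥ n − E[|E(G)|] = 124 − 41/8 = 951/8.
Numerically: ≈ 118.875000.
(This is only a lower bound; the true E[α(G)] may be larger.)

E[α(G)] ≥ 951/8 ≈ 118.875000.


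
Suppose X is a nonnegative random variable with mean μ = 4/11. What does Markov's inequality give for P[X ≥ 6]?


μ = E[X] = 4/11, a = 6.
Markov: P[X ≥ 6] ≤ μ/a = (4/11)/6 = 2/33.
Numerically: ≈ 0.0606.
(Since a = 6 > μ = 0.3636, the bound 2/33 is < 1 and informative.)

P[X ≥ 6] ≤ 2/33 ≈ 0.0606.


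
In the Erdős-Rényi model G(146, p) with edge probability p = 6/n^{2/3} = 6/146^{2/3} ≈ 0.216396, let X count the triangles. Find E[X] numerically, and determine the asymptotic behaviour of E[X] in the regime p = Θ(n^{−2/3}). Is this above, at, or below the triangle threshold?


Number of potential triangles: C(146, 3) = 508080.
Each occurs with probability p³ ≈ (0.216396)³ ≈ 1.01332333e-02.
By linearity: E[X] = C(146, 3)·p³ ≈ 508080 · 1.01332333e-02 ≈ 5148.493151.
Since α = 2/3 < 1, p = c/n^{2/3} ≫ 1/n is above the triangle threshold p ~ 1/n. Asymptotically E[X] ~ (c³/6)·n^{3(1−α)} = (6³/6)·n^{1} → ∞; triangles are abundant w.h.p.

E[X] ≈ 5148.493151; in regime p = Θ(1/n^{2/3}) E[X] diverges (above the triangle threshold p ~ 1/n).


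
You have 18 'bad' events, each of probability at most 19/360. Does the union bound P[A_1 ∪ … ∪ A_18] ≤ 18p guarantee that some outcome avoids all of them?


Union bound: P[∪_{i=1}^{18} A_i] ≤ Σ_i P[A_i] ≤ 18·p = 18·(19/360) = 19/20.
Numerically: 19/20 ≈ 0.9500.
Is 19/20 < 1? YES.
Since P[∪ A_i] ≤ 19/20 < 1, the complement has P[∩ A_i^c] ≥ 1 − 19/20 = 1/20 > 0, so some outcome avoids every A_i.

18·p = 19/20 ≈ 0.9500; existence CERTIFIED by the union bound.


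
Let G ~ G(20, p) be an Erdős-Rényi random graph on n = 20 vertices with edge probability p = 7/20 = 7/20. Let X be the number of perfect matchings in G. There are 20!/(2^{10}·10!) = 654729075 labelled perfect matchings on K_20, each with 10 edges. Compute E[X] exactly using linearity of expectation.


K_20 has 20!/(2^{10}·10!) = 654729075 labelled perfect matchings.
For each such perfect matching H, let X_H = 1 if all 10 edges of H are present in G. Then P[X_H = 1] = p^{10} = (7/20)^{10} = 282475249/10240000000000.
Summing the indicators: E[X] = Σ_H E[X_H] = 654729075 · p^{10} = 654729075 · 282475249/10240000000000 = 7397790339526587/409600000000.
Numerically: E[X] ≈ 18061.

E[X] = 654729075 · (7/20)^{10} = 7397790339526587/409600000000 ≈ 18061.


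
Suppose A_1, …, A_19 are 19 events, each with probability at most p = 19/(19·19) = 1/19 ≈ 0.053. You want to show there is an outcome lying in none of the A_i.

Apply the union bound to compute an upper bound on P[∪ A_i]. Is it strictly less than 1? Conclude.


Union bound: P[∪_{i=1}^{19} A_i] ≤ Σ_i P[A_i] ≤ 19·p = 19·(1/19) = 1.
Numerically: 1 ≈ 1.000.
Is 1 < 1? NO.
Since the bound 1 is ≥ 1, the union bound is uninformative here; it does NOT by itself certify existence.

19·p = 1 ≈ 1.000; existence NOT certified by the union bound.


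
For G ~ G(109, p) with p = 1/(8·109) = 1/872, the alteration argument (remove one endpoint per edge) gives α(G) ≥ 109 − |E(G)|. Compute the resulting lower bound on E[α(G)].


E[|E(G)|] = C(109, 2)·p = 5886 · (1/872) = 27/4.
E[α(G)] ≥ n − E[|E(G)|] = 109 − 27/4 = 409/4.
Numerically: ≈ 102.250.
(This is only a lower bound; the true E[α(G)] may be larger.)

E[α(G)] ≥ 409/4 ≈ 102.250.


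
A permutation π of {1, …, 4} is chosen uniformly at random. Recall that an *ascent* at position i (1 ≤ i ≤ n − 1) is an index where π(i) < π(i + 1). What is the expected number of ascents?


Write X = Σ X_I over i = 1, …, 3, with X_I the indicator of one ascent.
There are 3 indicators.
For each fixed i, the pair (π(i), π(i+1)) is a uniformly random ordered pair of distinct values from {1, …, 4}; by symmetry P[π(i) < π(i+1)] = 1/2.
By linearity: E[X] = 3 · (1/2) = (4 − 1) · (1/2) = 3/2 ≈ 1.500000.

E[X] = 3/2 = 1.500000.


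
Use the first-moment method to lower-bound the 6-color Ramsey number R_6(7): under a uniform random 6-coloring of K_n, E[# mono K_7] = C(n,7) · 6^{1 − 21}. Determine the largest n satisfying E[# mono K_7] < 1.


We need C(n, 7) · 6^{1 − 21} < 1, i.e. C(n, 7) < 6^{21 − 1} = 3656158440062976.
Check values of n near the boundary:
  n = 566: C(566, 7) = 3557206237959440; 3557206237959440 < 3656158440062976? YES
  n = 567: C(567, 7) = 3601671315933933; 3601671315933933 < 3656158440062976? YES
  n = 568: C(568, 7) = 3646611956239704; 3646611956239704 < 3656158440062976? YES
  n = 569: C(569, 7) = 3692032389858348; 3692032389858348 < 3656158440062976? NO
The largest n with C(n, 7) < 3656158440062976 is n = 568 (where E[X] = 16882462760369/16926659444736 ≈ 0.9974). Hence R_6(7) > 568, i.e. R_6(7) ≥ 569.

Largest n = 568; hence R_6(7) > 568.


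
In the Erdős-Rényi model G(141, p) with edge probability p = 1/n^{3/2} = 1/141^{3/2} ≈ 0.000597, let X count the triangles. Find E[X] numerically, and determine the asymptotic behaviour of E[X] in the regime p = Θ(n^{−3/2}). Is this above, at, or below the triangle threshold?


Number of potential triangles: C(141, 3) = 457310.
Each occurs with probability p³ ≈ (0.000597)³ ≈ 2.13066e-10.
By linearity: E[X] = C(141, 3)·p³ ≈ 457310 · 2.13066e-10 ≈ 0.000.
Since α = 3/2 > 1, p = c/n^{3/2} = o(1/n) is below the triangle threshold p ~ 1/n. Asymptotically E[X] ~ (c³/6)·n^{3(1−α)} = (1³/6)·n^{-1.5} → 0, so by Markov's inequality G has no triangles w.h.p.

E[X] ≈ 0.000; in regime p = Θ(1/n^{3/2}) E[X] tends to 0 (below the triangle threshold p ~ 1/n).


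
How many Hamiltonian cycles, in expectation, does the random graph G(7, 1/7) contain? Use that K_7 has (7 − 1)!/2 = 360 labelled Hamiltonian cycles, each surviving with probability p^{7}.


K_7 has (7 − 1)!/2 = 360 labelled Hamiltonian cycles.
For each such Hamiltonian cycle H, let X_H = 1 if all 7 edges of H are present in G. Then P[X_H = 1] = p^{7} = (1/7)^{7} = 1/823543.
Summing the indicators: E[X] = Σ_H E[X_H] = 360 · p^{7} = 360 · 1/823543 = 360/823543.
Numerically: E[X] ≈ 0.00043714.

E[X] = 360 · (1/7)^{7} = 360/823543 ≈ 0.00043714.


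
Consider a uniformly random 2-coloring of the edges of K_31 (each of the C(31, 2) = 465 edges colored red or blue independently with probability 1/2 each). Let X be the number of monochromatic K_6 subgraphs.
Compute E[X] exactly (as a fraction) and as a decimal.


Let X = Σ_S X_S over the C(31, 6) = 736281 subsets S of size 6, where X_S = 1 if the K_6 on S is monochromatic.
For a fixed S, the K_6 on S has C(6, 2) = 15 edges. P[all 15 edges red] = (1/2)^15, and likewise for blue, so P[monochromatic] = 2·(1/2)^15 = 2^{1 − 15} = 1/16384.
By linearity: E[X] = C(31, 6) · 2^{1 − 15} = 736281 · 1/16384 = 736281/16384.
Numerically: E[X] ≈ 44.939026.

E[X] = C(31,6)·2^(1−C(6,2)) = 736281/16384 ≈ 44.939026.


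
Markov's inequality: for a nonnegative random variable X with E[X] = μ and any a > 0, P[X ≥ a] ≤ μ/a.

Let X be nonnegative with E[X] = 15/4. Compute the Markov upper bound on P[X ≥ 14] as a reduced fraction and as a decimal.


μ = E[X] = 15/4, a = 14.
Markov: P[X ≥ 14] ≤ μ/a = (15/4)/14 = 15/56.
Numerically: ≈ 0.26786.
(Since a = 14 > μ = 3.75000, the bound 15/56 is < 1 and informative.)

P[X ≥ 14] ≤ 15/56 ≈ 0.26786.


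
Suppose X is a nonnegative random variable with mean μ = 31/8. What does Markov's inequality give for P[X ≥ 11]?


μ = E[X] = 31/8, a = 11.
Markov: P[X ≥ 11] ≤ μ/a = (31/8)/11 = 31/88.
Numerically: ≈ 0.3523.
(Since a = 11 > μ = 3.8750, the bound 31/88 is < 1 and informative.)

P[X ≥ 11] ≤ 31/88 ≈ 0.3523.


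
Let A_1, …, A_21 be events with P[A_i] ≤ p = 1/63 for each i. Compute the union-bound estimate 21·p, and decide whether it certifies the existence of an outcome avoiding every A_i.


Union bound: P[∪_{i=1}^{21} A_i] ≤ Σ_i P[A_i] ≤ 21·p = 21·(1/63) = 1/3.
Numerically: 1/3 ≈ 0.333333.
Is 1/3 < 1? YES.
Since P[∪ A_i] ≤ 1/3 < 1, the complement has P[∩ A_i^c] ≥ 1 − 1/3 = 2/3 > 0, so some outcome avoids every A_i.

21·p = 1/3 ≈ 0.333333; existence CERTIFIED by the union bound.


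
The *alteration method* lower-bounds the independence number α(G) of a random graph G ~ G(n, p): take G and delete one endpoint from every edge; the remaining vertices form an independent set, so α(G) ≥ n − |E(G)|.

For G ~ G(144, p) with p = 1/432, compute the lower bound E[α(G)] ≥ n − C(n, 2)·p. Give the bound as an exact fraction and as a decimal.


E[|E(G)|] = C(144, 2)·p = 10296 · (1/432) = 143/6.
E[α(G)] ≥ n − E[|E(G)|] = 144 − 143/6 = 721/6.
Numerically: ≈ 120.166667.
(This is only a lower bound; the true E[α(G)] may be larger.)

E[α(G)] ≥ 721/6 ≈ 120.166667.


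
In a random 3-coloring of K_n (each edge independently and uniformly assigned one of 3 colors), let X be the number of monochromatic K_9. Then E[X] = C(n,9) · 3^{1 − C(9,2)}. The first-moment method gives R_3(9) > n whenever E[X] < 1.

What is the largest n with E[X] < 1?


We need C(n, 9) · 3^{1 − 36} < 1, i.e. C(n, 9) < 3^{36 − 1} = 50031545098999707.
Check values of n near the boundary:
  n = 297: C(297, 9) = 43842345008337645; 43842345008337645 < 50031545098999707? YES
  n = 298: C(298, 9) = 45207677551849890; 45207677551849890 < 50031545098999707? YES
  n = 299: C(299, 9) = 46610674441390059; 46610674441390059 < 50031545098999707? YES
  n = 300: C(300, 9) = 48052241692154700; 48052241692154700 < 50031545098999707? YES
  n = 301: C(301, 9) = 49533303936090975; 49533303936090975 < 50031545098999707? YES
  n = 302: C(302, 9) = 51054804739588650; 51054804739588650 < 50031545098999707? NO
  n = 303: C(303, 9) = 52617706925494425; 52617706925494425 < 50031545098999707? NO
  n = 304: C(304, 9) = 54222992899492560; 54222992899492560 < 50031545098999707? NO
The largest n with C(n, 9) < 50031545098999707 is n = 301 (where E[X] = 16511101312030325/16677181699666569 ≈ 0.99004). Hence R_3(9) > 301, i.e. R_3(9) ≥ 302.

Largest n = 301; hence R_3(9) > 301.


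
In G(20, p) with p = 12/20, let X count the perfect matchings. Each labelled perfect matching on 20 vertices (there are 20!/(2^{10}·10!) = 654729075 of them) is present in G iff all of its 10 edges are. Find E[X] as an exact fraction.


K_20 has 20!/(2^{10}·10!) = 654729075 labelled perfect matchings.
For each such perfect matching H, let X_H = 1 if all 10 edges of H are present in G. Then P[X_H = 1] = p^{10} = (3/5)^{10} = 59049/9765625.
Summing the indicators: E[X] = Σ_H E[X_H] = 654729075 · p^{10} = 654729075 · 59049/9765625 = 1546443885987/390625.
Numerically: E[X] ≈ 3.9589e+06.

E[X] = 654729075 · (3/5)^{10} = 1546443885987/390625 ≈ 3.9589e+06.


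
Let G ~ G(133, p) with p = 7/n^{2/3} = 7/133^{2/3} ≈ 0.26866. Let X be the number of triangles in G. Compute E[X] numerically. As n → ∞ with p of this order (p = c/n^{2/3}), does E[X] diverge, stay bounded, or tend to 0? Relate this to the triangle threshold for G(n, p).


Number of potential triangles: C(133, 3) = 383306.
Each occurs with probability p³ ≈ (0.26866)³ ≈ 1.9390582e-02.
By linearity: E[X] = C(133, 3)·p³ ≈ 383306 · 1.9390582e-02 ≈ 7432.52632.
Since α = 2/3 < 1, p = c/n^{2/3} ≫ 1/n is above the triangle threshold p ~ 1/n. Asymptotically E[X] ~ (c³/6)·n^{3(1−α)} = (7³/6)·n^{1} → ∞; triangles are abundant w.h.p.

E[X] ≈ 7432.52632; in regime p = Θ(1/n^{2/3}) E[X] diverges (above the triangle threshold p ~ 1/n).


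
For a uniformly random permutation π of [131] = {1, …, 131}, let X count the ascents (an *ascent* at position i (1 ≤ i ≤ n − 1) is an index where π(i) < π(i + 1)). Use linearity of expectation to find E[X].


Write X = Σ X_I over i = 1, …, 130, with X_I the indicator of one ascent.
There are 130 indicators.
For each fixed i, the pair (π(i), π(i+1)) is a uniformly random ordered pair of distinct values from {1, …, 131}; by symmetry P[π(i) < π(i+1)] = 1/2.
By linearity: E[X] = 130 · (1/2) = (131 − 1) · (1/2) = 65 ≈ 65.00000.

E[X] = 65 = 65.00000.


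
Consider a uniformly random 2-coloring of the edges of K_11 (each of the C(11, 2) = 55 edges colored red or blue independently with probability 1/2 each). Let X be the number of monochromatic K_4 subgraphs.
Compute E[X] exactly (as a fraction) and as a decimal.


Let X = Σ_S X_S over the C(11, 4) = 330 subsets S of size 4, where X_S = 1 if the K_4 on S is monochromatic.
For a fixed S, the K_4 on S has C(4, 2) = 6 edges. P[all 6 edges red] = (1/2)^6, and likewise for blue, so P[monochromatic] = 2·(1/2)^6 = 2^{1 − 6} = 1/32.
Summing: E[X] = C(11, 4) · 2^{1 − 6} = 330 · 1/32 = 165/16.
Numerically: E[X] ≈ 10.3125.

E[X] = C(11,4)·2^(1−C(4,2)) = 165/16 ≈ 10.3125.


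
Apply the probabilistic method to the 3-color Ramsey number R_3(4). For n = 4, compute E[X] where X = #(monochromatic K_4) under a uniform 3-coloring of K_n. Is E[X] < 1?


E[X] = C(4, 4) · 3^{1 − 6} = 1 · 3^{−5} = 1/243.
As a reduced fraction: E[X] = 1/243 ≈ 0.0041.
Is E[X] < 1? YES.
Since E[X] < 1, there exists a 3-coloring of K_{4} with no monochromatic K_4; hence R_3(4) > 4.

E[X] = 1/243 ≈ 0.0041; E[X] < 1, so R_3(4) > 4.


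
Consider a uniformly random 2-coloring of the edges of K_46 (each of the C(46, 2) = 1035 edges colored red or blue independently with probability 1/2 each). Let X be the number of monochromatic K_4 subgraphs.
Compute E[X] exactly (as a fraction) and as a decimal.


Let X = Σ_S X_S over the C(46, 4) = 163185 subsets S of size 4, where X_S = 1 if the K_4 on S is monochromatic.
For a fixed S, the K_4 on S has C(4, 2) = 6 edges. P[all 6 edges red] = (1/2)^6, and likewise for blue, so P[monochromatic] = 2·(1/2)^6 = 2^{1 − 6} = 1/32.
By linearity of expectation: E[X] = C(46, 4) · 2^{1 − 6} = 163185 · 1/32 = 163185/32.
Numerically: E[X] ≈ 5099.53125.

E[X] = C(46,4)·2^(1−C(4,2)) = 163185/32 ≈ 5099.53125.


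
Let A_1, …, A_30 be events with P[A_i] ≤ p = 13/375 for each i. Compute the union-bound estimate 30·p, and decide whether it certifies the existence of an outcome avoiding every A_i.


Union bound: P[∪_{i=1}^{30} A_i] ≤ Σ_i P[A_i] ≤ 30·p = 30·(13/375) = 26/25.
Numerically: 26/25 ≈ 1.0400000.
Is 26/25 < 1? NO.
Since the bound 26/25 is ≥ 1, the union bound is uninformative here; it does NOT by itself certify existence.

30·p = 26/25 ≈ 1.0400000; existence NOT certified by the union bound.


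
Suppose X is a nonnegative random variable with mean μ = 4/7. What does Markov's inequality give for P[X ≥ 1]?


μ = E[X] = 4/7, a = 1.
Markov: P[X ≥ 1] ≤ μ/a = (4/7)/1 = 4/7.
Numerically: ≈ 0.57143.
(Since a = 1 > μ = 0.57143, the bound 4/7 is < 1 and informative.)

P[X ≥ 1] ≤ 4/7 ≈ 0.57143.


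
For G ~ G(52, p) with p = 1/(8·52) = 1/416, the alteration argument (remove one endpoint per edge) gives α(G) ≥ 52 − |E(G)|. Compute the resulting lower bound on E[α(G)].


E[|E(G)|] = C(52, 2)·p = 1326 · (1/416) = 51/16.
E[α(G)] ≥ n − E[|E(G)|] = 52 − 51/16 = 781/16.
Numerically: ≈ 48.8125.
(This is only a lower bound; the true E[α(G)] may be larger.)

E[α(G)] ≥ 781/16 ≈ 48.8125.


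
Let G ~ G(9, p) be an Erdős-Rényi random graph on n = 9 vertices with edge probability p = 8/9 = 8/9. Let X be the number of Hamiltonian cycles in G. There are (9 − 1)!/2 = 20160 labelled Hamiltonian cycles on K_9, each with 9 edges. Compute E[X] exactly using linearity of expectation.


K_9 has (9 − 1)!/2 = 20160 labelled Hamiltonian cycles.
For each such Hamiltonian cycle H, let X_H = 1 if all 9 edges of H are present in G. Then P[X_H = 1] = p^{9} = (8/9)^{9} = 134217728/387420489.
Summing the indicators: E[X] = Σ_H E[X_H] = 20160 · p^{9} = 20160 · 134217728/387420489 = 300647710720/43046721.
Numerically: E[X] ≈ 6984.2.

E[X] = 20160 · (8/9)^{9} = 300647710720/43046721 ≈ 6984.2.


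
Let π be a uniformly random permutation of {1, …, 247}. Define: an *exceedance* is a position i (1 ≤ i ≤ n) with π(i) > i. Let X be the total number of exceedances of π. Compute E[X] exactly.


Write X = Σ_{i=1}^{247} X_i, where X_i = 1_{π(i) > i}.
For each fixed i, π(i) is uniform over {1, …, 247} (marginal of a uniform permutation), so P[π(i) > i] = (n − i)/n. Summing: Σ_{i=1}^{247} (n − i)/n = (0 + 1 + … + 246)/247 = 247(247 − 1)/(2·247) = (247 − 1)/2.
Hence E[X] = Σ_{i=1}^{247} (247 − i)/247 = 123 ≈ 123.0000.

E[X] = 123 = 123.0000.


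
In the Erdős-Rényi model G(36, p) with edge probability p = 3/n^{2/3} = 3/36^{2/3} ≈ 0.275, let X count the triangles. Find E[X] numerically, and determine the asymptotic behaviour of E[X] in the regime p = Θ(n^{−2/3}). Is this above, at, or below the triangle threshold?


Number of potential triangles: C(36, 3) = 7140.
Each occurs with probability p³ ≈ (0.275)³ ≈ 2.08333e-02.
By linearity: E[X] = C(36, 3)·p³ ≈ 7140 · 2.08333e-02 ≈ 148.750.
Since α = 2/3 < 1, p = c/n^{2/3} ≫ 1/n is above the triangle threshold p ~ 1/n. Asymptotically E[X] ~ (c³/6)·n^{3(1−α)} = (3³/6)·n^{1} → ∞; triangles are abundant w.h.p.

E[X] ≈ 148.750; in regime p = Θ(1/n^{2/3}) E[X] diverges (above the triangle threshold p ~ 1/n).


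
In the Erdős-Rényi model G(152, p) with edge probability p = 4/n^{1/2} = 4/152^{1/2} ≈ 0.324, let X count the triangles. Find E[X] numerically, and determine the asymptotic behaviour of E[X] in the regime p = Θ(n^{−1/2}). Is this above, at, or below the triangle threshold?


Number of potential triangles: C(152, 3) = 573800.
Each occurs with probability p³ ≈ (0.324)³ ≈ 3.41519e-02.
By linearity: E[X] = C(152, 3)·p³ ≈ 573800 · 3.41519e-02 ≈ 19596.348.
Since α = 1/2 < 1, p = c/n^{1/2} ≫ 1/n is above the triangle threshold p ~ 1/n. Asymptotically E[X] ~ (c³/6)·n^{3(1−α)} = (4³/6)·n^{1.5} → ∞; triangles are abundant w.h.p.

E[X] ≈ 19596.348; in regime p = Θ(1/n^{1/2}) E[X] diverges (above the triangle threshold p ~ 1/n).


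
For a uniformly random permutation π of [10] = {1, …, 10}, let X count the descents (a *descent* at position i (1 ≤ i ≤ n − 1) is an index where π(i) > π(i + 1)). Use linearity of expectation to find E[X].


Write X = Σ X_I over i = 1, …, 9, with X_I the indicator of one descent.
There are 9 indicators.
For each fixed i, the pair (π(i), π(i+1)) is a uniformly random ordered pair of distinct values from {1, …, 10}; by symmetry P[π(i) > π(i+1)] = 1/2.
By linearity: E[X] = 9 · (1/2) = (10 − 1) · (1/2) = 9/2 ≈ 4.50000.

E[X] = 9/2 = 4.50000.


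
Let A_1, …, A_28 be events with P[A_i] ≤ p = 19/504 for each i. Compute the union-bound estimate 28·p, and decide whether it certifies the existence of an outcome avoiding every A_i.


Union bound: P[∪_{i=1}^{28} A_i] ≤ Σ_i P[A_i] ≤ 28·p = 28·(19/504) = 19/18.
Numerically: 19/18 ≈ 1.0556.
Is 19/18 < 1? NO.
Since the bound 19/18 is ≥ 1, the union bound is uninformative here; it does NOT by itself certify existence.

28·p = 19/18 ≈ 1.0556; existence NOT certified by the union bound.


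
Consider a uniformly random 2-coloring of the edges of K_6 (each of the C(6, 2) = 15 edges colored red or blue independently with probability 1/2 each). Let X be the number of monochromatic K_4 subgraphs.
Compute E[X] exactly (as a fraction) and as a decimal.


Let X = Σ_S X_S over the C(6, 4) = 15 subsets S of size 4, where X_S = 1 if the K_4 on S is monochromatic.
For a fixed S, the K_4 on S has C(4, 2) = 6 edges. P[all 6 edges red] = (1/2)^6, and likewise for blue, so P[monochromatic] = 2·(1/2)^6 = 2^{1 − 6} = 1/32.
By linearity: E[X] = C(6, 4) · 2^{1 − 6} = 15 · 1/32 = 15/32.
Numerically: E[X] ≈ 0.468750.

E[X] = C(6,4)·2^(1−C(4,2)) = 15/32 ≈ 0.468750.


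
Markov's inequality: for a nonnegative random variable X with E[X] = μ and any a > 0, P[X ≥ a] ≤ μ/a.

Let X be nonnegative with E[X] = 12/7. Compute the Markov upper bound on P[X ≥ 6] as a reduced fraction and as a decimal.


μ = E[X] = 12/7, a = 6.
Markov: P[X ≥ 6] ≤ μ/a = (12/7)/6 = 2/7.
Numerically: ≈ 0.285714.
(Since a = 6 > μ = 1.714286, the bound 2/7 is < 1 and informative.)

P[X ≥ 6] ≤ 2/7 ≈ 0.285714.


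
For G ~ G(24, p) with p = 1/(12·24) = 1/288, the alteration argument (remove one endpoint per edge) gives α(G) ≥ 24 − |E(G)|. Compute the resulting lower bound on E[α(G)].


E[|E(G)|] = C(24, 2)·p = 276 · (1/288) = 23/24.
E[α(G)] ≥ n − E[|E(G)|] = 24 − 23/24 = 553/24.
Numerically: ≈ 23.041667.
(This is only a lower bound; the true E[α(G)] may be larger.)

E[α(G)] ≥ 553/24 ≈ 23.041667.


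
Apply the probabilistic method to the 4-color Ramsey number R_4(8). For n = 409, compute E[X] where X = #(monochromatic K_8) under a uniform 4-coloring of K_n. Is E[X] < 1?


E[X] = C(409, 8) · 4^{1 − 28} = 18128041135797879 · 4^{−27} = 18128041135797879/18014398509481984.
As a reduced fraction: E[X] = 18128041135797879/18014398509481984 ≈ 1.006308.
Is E[X] < 1? NO.
Since E[X] ≥ 1, the first-moment bound is inconclusive at n = 409; it does NOT by itself certify R_4(8) > 409.

E[X] = 18128041135797879/18014398509481984 ≈ 1.006308; E[X] ≥ 1; first-moment method inconclusive here.


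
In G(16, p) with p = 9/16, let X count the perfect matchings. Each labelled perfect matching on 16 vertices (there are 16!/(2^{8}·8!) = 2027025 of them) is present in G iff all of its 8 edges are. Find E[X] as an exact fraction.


K_16 has 16!/(2^{8}·8!) = 2027025 labelled perfect matchings.
For each such perfect matching H, let X_H = 1 if all 8 edges of H are present in G. Then P[X_H = 1] = p^{8} = (9/16)^{8} = 43046721/4294967296.
By linearity: E[X] = Σ_H E[X_H] = 2027025 · p^{8} = 2027025 · 43046721/4294967296 = 87256779635025/4294967296.
Numerically: E[X] ≈ 20316.

E[X] = 2027025 · (9/16)^{8} = 87256779635025/4294967296 ≈ 20316.


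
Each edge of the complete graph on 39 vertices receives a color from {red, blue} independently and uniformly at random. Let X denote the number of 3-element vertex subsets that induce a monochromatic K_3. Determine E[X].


Let X = Σ_S X_S over the C(39, 3) = 9139 subsets S of size 3, where X_S = 1 if the K_3 on S is monochromatic.
For a fixed S, the K_3 on S has C(3, 2) = 3 edges. P[all 3 edges red] = (1/2)^3, and likewise for blue, so P[monochromatic] = 2·(1/2)^3 = 2^{1 − 3} = 1/4.
Summing: E[X] = C(39, 3) · 2^{1 − 3} = 9139 · 1/4 = 9139/4.
Numerically: E[X] ≈ 2284.750.

E[X] = C(39,3)·2^(1−C(3,2)) = 9139/4 ≈ 2284.750.


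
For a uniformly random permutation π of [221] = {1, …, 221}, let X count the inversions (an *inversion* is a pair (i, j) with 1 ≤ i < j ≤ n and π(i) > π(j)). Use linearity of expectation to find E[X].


Write X = Σ X_I over the C(221, 2) = 24310 pairs i < j, with X_I the indicator of one inversion.
There are 24310 indicators.
For each fixed pair i < j, the values π(i) and π(j) are two distinct elements of {1, …, 221} in uniformly random order; by symmetry P[π(i) > π(j)] = 1/2.
By linearity: E[X] = 24310 · (1/2) = C(221, 2) · (1/2) = 24310/2 = 12155 ≈ 12155.00000.

E[X] = 12155 = 12155.00000.


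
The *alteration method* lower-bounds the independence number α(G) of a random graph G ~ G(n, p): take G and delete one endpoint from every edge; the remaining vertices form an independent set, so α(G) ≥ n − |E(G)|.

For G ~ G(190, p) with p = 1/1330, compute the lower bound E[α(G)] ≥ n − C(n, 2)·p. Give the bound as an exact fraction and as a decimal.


E[|E(G)|] = C(190, 2)·p = 17955 · (1/1330) = 27/2.
E[α(G)] ≥ n − E[|E(G)|] = 190 − 27/2 = 353/2.
Numerically: ≈ 176.50000.
(This is only a lower bound; the true E[α(G)] may be larger.)

E[α(G)] ≥ 353/2 ≈ 176.50000.


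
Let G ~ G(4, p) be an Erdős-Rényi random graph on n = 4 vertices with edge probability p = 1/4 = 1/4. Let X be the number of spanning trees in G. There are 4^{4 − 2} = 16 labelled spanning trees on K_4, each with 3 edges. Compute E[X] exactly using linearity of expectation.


K_4 has 4^{4 − 2} = 16 labelled spanning trees.
For each such spanning tree H, let X_H = 1 if all 3 edges of H are present in G. Then P[X_H = 1] = p^{3} = (1/4)^{3} = 1/64.
By linearity: E[X] = Σ_H E[X_H] = 16 · p^{3} = 16 · 1/64 = 1/4.
Numerically: E[X] ≈ 0.25.

E[X] = 16 · (1/4)^{3} = 1/4 ≈ 0.25.


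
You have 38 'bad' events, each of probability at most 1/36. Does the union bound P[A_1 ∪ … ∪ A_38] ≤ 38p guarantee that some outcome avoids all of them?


Union bound: P[∪_{i=1}^{38} A_i] ≤ Σ_i P[A_i] ≤ 38·p = 38·(1/36) = 19/18.
Numerically: 19/18 ≈ 1.0556.
Is 19/18 < 1? NO.
Since the bound 19/18 is ≥ 1, the union bound is uninformative here; it does NOT by itself certify existence.

38·p = 19/18 ≈ 1.0556; existence NOT certified by the union bound.


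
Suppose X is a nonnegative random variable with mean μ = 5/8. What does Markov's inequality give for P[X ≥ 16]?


μ = E[X] = 5/8, a = 16.
Markov: P[X ≥ 16] ≤ μ/a = (5/8)/16 = 5/128.
Numerically: ≈ 0.039.
(Since a = 16 > μ = 0.625, the bound 5/128 is < 1 and informative.)

P[X ≥ 16] ≤ 5/128 ≈ 0.039.


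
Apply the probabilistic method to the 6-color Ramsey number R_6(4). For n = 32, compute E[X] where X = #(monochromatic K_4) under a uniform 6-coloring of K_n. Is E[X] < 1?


E[X] = C(32, 4) · 6^{1 − 6} = 35960 · 6^{−5} = 35960/7776.
As a reduced fraction: E[X] = 4495/972 ≈ 4.62449.
Is E[X] < 1? NO.
Since E[X] ≥ 1, the first-moment bound is inconclusive at n = 32; it does NOT by itself certify R_6(4) > 32.

E[X] = 4495/972 ≈ 4.62449; E[X] ≥ 1; first-moment method inconclusive here.


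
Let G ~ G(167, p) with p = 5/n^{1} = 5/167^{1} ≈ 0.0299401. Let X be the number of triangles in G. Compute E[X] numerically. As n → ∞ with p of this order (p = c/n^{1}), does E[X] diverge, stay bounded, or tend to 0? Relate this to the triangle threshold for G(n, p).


Number of potential triangles: C(167, 3) = 762355.
Each occurs with probability p³ ≈ (0.0299401)³ ≈ 2.68386458e-05.
By linearity: E[X] = C(167, 3)·p³ ≈ 762355 · 2.68386458e-05 ≈ 20.460576.
Here α = 1, so p = 5/n is exactly at the triangle threshold p ~ 1/n. Asymptotically E[X] → c³/6 = 5³/6 = 125/6 ≈ 20.833333, a bounded constant. In this regime the triangle count is asymptotically Poisson(c³/6).

E[X] ≈ 20.460576; in regime p = Θ(1/n^{1}) E[X] stays bounded (at the triangle threshold p ~ 1/n).


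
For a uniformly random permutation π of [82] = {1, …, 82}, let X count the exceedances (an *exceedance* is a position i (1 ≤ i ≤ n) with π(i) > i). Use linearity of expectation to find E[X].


Write X = Σ_{i=1}^{82} X_i, where X_i = 1_{π(i) > i}.
For each fixed i, π(i) is uniform over {1, …, 82} (marginal of a uniform permutation), so P[π(i) > i] = (n − i)/n. Summing: Σ_{i=1}^{82} (n − i)/n = (0 + 1 + … + 81)/82 = 82(82 − 1)/(2·82) = (82 − 1)/2.
Hence E[X] = Σ_{i=1}^{82} (82 − i)/82 = 81/2 ≈ 40.500000.

E[X] = 81/2 = 40.500000.


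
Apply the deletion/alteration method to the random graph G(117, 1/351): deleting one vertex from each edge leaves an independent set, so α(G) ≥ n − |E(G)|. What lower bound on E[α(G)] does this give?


E[|E(G)|] = C(117, 2)·p = 6786 · (1/351) = 58/3.
E[α(G)] ≥ n − E[|E(G)|] = 117 − 58/3 = 293/3.
Numerically: ≈ 97.6667.
(This is only a lower bound; the true E[α(G)] may be larger.)

E[α(G)] ≥ 293/3 ≈ 97.6667.


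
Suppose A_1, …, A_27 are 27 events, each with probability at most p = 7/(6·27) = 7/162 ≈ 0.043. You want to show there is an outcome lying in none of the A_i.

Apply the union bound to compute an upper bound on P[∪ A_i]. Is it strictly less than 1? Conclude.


Union bound: P[∪_{i=1}^{27} A_i] ≤ Σ_i P[A_i] ≤ 27·p = 27·(7/162) = 7/6.
Numerically: 7/6 ≈ 1.167.
Is 7/6 < 1? NO.
Since the bound 7/6 is ≥ 1, the union bound is uninformative here; it does NOT by itself certify existence.

27·p = 7/6 ≈ 1.167; existence NOT certified by the union bound.


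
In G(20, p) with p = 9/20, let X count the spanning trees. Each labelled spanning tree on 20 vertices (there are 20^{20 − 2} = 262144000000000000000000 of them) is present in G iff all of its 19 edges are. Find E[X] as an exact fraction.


K_20 has 20^{20 − 2} = 262144000000000000000000 labelled spanning trees.
For each such spanning tree H, let X_H = 1 if all 19 edges of H are present in G. Then P[X_H = 1] = p^{19} = (9/20)^{19} = 1350851717672992089/5242880000000000000000000.
By linearity: E[X] = Σ_H E[X_H] = 262144000000000000000000 · p^{19} = 262144000000000000000000 · 1350851717672992089/5242880000000000000000000 = 1350851717672992089/20.
Numerically: E[X] ≈ 6.75e+16.

E[X] = 262144000000000000000000 · (9/20)^{19} = 1350851717672992089/20 ≈ 6.75e+16.


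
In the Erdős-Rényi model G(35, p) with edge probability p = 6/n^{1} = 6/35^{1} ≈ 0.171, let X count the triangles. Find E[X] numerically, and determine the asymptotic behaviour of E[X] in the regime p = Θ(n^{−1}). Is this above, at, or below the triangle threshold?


Number of potential triangles: C(35, 3) = 6545.
Each occurs with probability p³ ≈ (0.171)³ ≈ 5.03790e-03.
By linearity: E[X] = C(35, 3)·p³ ≈ 6545 · 5.03790e-03 ≈ 32.973.
Here α = 1, so p = 6/n is exactly at the triangle threshold p ~ 1/n. Asymptotically E[X] → c³/6 = 6³/6 = 36 ≈ 36.000, a bounded constant. In this regime the triangle count is asymptotically Poisson(c³/6).

E[X] ≈ 32.973; in regime p = Θ(1/n^{1}) E[X] stays bounded (at the triangle threshold p ~ 1/n).


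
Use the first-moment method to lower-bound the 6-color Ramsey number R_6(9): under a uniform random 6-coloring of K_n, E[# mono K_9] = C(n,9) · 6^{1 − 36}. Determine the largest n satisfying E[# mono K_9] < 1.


We need C(n, 9) · 6^{1 − 36} < 1, i.e. C(n, 9) < 6^{36 − 1} = 1719070799748422591028658176.
Check values of n near the boundary:
  n = 4403: C(4403, 9) = 1699894433046281918452233150; 1699894433046281918452233150 < 1719070799748422591028658176? YES
  n = 4404: C(4404, 9) = 1703375445537161676647015880; 1703375445537161676647015880 < 1719070799748422591028658176? YES
  n = 4405: C(4405, 9) = 1706862792900636302463627150; 1706862792900636302463627150 < 1719070799748422591028658176? YES
  n = 4406: C(4406, 9) = 1710356485221788389505285700; 1710356485221788389505285700 < 1719070799748422591028658176? YES
  n = 4407: C(4407, 9) = 1713856532599459170657070050; 1713856532599459170657070050 < 1719070799748422591028658176? YES
  n = 4408: C(4408, 9) = 1717362945146264156457459600; 1717362945146264156457459600 < 1719070799748422591028658176? YES
  n = 4409: C(4409, 9) = 1720875732988608787686577131; 1720875732988608787686577131 < 1719070799748422591028658176? NO
The largest n with C(n, 9) < 1719070799748422591028658176 is n = 4408 (where E[X] = 35778394690547169926197075/35813974994758803979763712 ≈ 0.9990). Hence R_6(9) > 4408, i.e. R_6(9) ≥ 4409.

Largest n = 4408; hence R_6(9) > 4408.


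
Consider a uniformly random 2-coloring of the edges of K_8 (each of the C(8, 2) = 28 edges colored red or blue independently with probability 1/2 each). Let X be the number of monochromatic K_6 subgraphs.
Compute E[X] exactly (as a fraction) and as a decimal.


Let X = Σ_S X_S over the C(8, 6) = 28 subsets S of size 6, where X_S = 1 if the K_6 on S is monochromatic.
For a fixed S, the K_6 on S has C(6, 2) = 15 edges. P[all 15 edges red] = (1/2)^15, and likewise for blue, so P[monochromatic] = 2·(1/2)^15 = 2^{1 − 15} = 1/16384.
By linearity of expectation: E[X] = C(8, 6) · 2^{1 − 15} = 28 · 1/16384 = 7/4096.
Numerically: E[X] ≈ 0.002.

E[X] = C(8,6)·2^(1−C(6,2)) = 7/4096 ≈ 0.002.
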